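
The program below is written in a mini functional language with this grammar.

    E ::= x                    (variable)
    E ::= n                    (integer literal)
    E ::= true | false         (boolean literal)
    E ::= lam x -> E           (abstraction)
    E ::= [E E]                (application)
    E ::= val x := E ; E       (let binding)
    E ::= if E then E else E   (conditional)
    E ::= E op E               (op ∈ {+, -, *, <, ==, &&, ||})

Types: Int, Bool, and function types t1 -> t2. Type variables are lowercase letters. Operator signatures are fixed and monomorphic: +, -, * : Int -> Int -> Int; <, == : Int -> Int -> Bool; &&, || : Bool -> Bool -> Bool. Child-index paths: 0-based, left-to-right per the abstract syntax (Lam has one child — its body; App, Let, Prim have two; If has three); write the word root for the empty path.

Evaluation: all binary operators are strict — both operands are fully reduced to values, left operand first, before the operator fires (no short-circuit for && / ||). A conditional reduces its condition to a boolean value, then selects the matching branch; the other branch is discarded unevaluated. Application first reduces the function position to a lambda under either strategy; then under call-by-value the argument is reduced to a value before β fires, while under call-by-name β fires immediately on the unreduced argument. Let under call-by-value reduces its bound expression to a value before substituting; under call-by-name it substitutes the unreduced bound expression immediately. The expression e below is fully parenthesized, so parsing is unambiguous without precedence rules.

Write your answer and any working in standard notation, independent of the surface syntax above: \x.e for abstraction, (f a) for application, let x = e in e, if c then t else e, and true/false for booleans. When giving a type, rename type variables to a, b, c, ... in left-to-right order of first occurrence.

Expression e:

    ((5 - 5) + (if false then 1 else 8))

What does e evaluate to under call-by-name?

Working:
step 0: ((5 - 5) + (if false then 1 else 8))
step 1: [delta@0] (0 + (if false then 1 else 8))
step 2: [if@1] (0 + 8)
step 3: [delta@root] 8

Answer: 8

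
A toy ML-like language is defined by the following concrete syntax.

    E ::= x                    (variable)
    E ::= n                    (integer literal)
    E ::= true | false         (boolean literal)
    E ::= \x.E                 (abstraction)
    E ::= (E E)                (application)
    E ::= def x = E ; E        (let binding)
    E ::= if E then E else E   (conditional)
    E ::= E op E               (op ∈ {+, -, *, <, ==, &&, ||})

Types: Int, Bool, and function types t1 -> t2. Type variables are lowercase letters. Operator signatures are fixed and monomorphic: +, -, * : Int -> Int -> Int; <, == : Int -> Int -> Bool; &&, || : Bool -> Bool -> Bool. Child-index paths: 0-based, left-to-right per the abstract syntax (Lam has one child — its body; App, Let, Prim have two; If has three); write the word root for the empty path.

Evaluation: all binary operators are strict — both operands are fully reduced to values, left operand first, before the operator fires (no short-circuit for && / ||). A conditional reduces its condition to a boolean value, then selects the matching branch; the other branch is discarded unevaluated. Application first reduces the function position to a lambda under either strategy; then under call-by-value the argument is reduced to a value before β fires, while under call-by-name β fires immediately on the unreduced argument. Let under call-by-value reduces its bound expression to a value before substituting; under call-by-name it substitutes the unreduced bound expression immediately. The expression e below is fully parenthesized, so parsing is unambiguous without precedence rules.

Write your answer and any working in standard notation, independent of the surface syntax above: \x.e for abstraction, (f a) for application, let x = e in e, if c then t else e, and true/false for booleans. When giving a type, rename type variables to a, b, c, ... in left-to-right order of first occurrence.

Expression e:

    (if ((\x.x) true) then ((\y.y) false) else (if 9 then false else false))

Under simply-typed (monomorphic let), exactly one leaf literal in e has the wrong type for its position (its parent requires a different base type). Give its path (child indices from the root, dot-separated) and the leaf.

Answer: 2.0 : 9

Derivation:
x : a
\x._ : a -> a
  unify a -> a ~ Bool -> b
  unify a ~ Bool
  unify Bool ~ b
_ _ : Bool
  unify Bool ~ Bool
y : c
\y._ : c -> c
  unify c -> c ~ Bool -> d
  unify c ~ Bool
  unify Bool ~ d
_ _ : Bool
  unify Int ~ Bool
  FAIL: mismatch Int ~ Bool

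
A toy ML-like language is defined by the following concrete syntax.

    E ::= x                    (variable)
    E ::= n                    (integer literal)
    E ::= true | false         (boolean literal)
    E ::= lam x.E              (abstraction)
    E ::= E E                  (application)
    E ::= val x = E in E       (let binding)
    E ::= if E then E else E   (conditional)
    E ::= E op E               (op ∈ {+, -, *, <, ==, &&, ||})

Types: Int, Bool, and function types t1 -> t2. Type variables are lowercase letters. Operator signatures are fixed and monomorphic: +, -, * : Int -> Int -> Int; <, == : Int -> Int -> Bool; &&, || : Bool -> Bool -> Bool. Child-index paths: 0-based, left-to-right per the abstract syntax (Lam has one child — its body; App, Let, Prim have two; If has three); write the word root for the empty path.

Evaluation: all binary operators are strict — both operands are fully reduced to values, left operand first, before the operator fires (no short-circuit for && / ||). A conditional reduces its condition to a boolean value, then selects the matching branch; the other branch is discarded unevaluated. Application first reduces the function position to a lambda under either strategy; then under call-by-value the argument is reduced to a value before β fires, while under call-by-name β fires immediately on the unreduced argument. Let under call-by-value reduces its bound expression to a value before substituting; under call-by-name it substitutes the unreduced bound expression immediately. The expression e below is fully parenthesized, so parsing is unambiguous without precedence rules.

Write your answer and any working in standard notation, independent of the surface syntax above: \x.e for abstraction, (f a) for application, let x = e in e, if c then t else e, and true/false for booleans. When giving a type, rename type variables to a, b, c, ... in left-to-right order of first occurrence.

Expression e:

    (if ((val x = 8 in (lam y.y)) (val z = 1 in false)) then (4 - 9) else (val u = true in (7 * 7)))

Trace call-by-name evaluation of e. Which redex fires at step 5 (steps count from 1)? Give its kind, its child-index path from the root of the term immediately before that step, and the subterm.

Trace:
step 0: (if ((let x = 8 in (\y.y)) (let z = 1 in false)) then (4 - 9) else (let u = true in (7 * 7)))
step 1: [let@0.0] (if ((\y.y) (let z = 1 in false)) then (4 - 9) else (let u = true in (7 * 7)))
step 2: [beta@0] (if (let z = 1 in false) then (4 - 9) else (let u = true in (7 * 7)))
step 3: [let@0] (if false then (4 - 9) else (let u = true in (7 * 7)))
step 4: [if@root] (let u = true in (7 * 7))
step 5: [let@root] (7 * 7)

Answer: let at root : (let u = true in (7 * 7))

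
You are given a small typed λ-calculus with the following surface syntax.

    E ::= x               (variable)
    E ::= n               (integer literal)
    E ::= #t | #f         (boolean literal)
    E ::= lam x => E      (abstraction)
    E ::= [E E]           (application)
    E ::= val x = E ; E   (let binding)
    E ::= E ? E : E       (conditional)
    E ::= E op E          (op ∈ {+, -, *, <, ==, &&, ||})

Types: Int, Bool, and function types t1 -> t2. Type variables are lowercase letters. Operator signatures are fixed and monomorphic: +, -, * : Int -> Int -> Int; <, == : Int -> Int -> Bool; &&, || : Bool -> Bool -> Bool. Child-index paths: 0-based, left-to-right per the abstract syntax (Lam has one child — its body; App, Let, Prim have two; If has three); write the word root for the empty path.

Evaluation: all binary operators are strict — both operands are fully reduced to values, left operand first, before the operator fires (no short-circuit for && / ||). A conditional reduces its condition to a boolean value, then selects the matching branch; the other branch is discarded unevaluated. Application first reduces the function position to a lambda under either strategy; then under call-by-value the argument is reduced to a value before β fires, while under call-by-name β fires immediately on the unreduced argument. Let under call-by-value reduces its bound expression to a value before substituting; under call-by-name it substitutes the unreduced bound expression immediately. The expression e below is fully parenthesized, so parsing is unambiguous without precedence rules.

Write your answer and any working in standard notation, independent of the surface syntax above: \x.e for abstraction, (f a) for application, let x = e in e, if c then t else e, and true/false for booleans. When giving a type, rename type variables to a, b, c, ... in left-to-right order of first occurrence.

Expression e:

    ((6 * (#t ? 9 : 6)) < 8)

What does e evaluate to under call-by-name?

Answer: false

Trace:
step 0: ((6 * (if true then 9 else 6)) < 8)
step 1: [if@0.1] ((6 * 9) < 8)
step 2: [delta@0] (54 < 8)
step 3: [delta@root] false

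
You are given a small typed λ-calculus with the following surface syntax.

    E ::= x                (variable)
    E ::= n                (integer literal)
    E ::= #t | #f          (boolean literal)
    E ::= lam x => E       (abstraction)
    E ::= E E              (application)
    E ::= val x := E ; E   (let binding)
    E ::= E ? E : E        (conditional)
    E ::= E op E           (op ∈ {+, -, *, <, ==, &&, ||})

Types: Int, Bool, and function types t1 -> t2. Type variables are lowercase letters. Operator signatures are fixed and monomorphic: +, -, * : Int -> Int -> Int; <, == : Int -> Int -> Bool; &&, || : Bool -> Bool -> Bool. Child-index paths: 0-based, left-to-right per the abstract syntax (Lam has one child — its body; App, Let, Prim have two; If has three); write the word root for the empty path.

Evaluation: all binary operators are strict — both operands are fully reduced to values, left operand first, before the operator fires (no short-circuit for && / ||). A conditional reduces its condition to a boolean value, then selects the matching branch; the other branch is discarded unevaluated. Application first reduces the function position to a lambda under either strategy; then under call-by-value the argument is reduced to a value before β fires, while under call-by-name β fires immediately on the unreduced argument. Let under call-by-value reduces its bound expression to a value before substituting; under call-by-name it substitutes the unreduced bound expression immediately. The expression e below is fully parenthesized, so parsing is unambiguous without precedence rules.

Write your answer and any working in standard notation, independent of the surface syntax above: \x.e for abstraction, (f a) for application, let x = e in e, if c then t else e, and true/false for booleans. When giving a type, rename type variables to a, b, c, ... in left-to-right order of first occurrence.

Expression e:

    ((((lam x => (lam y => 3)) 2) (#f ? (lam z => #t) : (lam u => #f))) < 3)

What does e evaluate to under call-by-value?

Trace:
step 0: ((((\x.(\y.3)) 2) (if false then (\z.true) else (\u.false))) < 3)
step 1: [beta@0.0] (((\y.3) (if false then (\z.true) else (\u.false))) < 3)
step 2: [if@0.1] (((\y.3) (\u.false)) < 3)
step 3: [beta@0] (3 < 3)
step 4: [delta@root] false

Answer: false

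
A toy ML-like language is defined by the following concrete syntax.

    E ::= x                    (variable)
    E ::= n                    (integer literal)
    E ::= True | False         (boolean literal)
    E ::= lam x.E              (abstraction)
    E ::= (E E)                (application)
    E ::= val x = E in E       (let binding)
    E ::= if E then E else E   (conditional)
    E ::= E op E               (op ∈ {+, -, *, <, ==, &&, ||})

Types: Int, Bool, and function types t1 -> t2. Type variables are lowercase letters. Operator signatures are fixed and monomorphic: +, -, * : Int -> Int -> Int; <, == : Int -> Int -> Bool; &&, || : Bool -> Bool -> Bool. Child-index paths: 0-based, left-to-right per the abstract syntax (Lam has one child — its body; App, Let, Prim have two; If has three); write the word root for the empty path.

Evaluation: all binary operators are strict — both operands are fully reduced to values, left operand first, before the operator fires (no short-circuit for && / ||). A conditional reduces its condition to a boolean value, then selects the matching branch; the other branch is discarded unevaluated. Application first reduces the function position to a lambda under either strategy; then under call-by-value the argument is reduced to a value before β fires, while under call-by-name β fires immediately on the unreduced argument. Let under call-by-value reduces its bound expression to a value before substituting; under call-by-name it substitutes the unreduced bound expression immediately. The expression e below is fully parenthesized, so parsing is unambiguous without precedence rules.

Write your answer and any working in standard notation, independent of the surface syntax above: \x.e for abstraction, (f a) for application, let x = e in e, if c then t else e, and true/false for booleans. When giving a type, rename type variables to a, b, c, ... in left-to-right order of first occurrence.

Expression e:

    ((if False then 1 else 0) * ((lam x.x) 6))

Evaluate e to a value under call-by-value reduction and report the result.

Answer: 0

Working:
step 0: ((if false then 1 else 0) * ((\x.x) 6))
step 1: [if@0] (0 * ((\x.x) 6))
step 2: [beta@1] (0 * 6)
step 3: [delta@root] 0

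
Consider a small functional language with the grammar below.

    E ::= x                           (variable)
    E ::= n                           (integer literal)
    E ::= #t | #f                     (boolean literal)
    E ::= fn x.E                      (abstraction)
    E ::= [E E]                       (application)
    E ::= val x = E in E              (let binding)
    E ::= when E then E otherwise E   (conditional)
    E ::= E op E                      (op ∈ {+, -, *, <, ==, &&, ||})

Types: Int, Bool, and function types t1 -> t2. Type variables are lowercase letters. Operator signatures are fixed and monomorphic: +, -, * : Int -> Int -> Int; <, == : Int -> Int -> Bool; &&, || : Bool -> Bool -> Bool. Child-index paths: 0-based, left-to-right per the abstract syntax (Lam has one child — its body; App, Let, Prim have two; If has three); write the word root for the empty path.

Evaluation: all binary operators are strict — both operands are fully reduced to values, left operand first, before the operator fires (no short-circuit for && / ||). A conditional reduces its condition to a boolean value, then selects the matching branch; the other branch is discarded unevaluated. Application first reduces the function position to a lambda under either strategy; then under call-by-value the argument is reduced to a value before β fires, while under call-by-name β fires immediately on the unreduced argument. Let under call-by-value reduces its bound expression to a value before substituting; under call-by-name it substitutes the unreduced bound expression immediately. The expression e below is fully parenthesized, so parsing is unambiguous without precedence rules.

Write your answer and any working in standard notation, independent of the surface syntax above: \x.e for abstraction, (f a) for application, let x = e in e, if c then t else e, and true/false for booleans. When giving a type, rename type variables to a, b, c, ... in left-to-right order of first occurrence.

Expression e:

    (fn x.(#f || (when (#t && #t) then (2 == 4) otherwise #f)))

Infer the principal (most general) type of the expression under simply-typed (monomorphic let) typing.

Answer: a -> Bool

Working:
  unify Bool ~ Bool
  unify Bool ~ Bool
  unify Bool ~ Bool
  unify Bool ~ Bool
  unify Int ~ Int
  unify Int ~ Int
  unify Bool ~ Bool
  unify Bool ~ Bool
\x._ : a -> Bool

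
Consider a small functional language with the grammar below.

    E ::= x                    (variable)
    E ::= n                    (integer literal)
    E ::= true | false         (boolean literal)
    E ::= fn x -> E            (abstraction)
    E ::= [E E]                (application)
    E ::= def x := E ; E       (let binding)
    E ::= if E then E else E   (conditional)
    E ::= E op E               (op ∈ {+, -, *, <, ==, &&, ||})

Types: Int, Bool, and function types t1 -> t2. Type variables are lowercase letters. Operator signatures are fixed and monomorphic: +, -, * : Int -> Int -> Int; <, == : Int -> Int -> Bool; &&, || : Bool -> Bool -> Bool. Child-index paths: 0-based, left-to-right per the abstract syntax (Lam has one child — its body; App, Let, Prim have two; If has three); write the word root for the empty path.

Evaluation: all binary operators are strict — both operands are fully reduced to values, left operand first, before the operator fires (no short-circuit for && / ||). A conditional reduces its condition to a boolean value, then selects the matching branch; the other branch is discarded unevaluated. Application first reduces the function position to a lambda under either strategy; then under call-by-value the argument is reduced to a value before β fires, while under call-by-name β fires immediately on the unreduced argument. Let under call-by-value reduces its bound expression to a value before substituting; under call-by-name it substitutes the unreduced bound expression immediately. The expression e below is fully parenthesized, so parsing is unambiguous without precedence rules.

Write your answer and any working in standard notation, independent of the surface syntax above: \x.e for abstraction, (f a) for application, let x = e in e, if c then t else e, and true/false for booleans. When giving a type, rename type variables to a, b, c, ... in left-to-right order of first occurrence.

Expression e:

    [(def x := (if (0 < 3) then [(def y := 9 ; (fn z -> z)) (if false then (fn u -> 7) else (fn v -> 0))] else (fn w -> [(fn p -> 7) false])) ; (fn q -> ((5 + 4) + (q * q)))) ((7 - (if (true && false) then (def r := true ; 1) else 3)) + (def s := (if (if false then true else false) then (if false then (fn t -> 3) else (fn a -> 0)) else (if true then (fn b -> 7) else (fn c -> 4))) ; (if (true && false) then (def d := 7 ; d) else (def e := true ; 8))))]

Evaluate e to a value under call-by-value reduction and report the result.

Answer: 153

Working:
step 0: ((let x = (if (0 < 3) then ((let y = 9 in (\z.z)) (if false then (\u.7) else (\v.0))) else (\w.((\p.7) false))) in (\q.((5 + 4) + (q * q)))) ((7 - (if (true && false) then (let r = true in 1) else 3)) + (let s = (if (if false then true else false) then (if false then (\t.3) else (\a.0)) else (if true then (\b.7) else (\c.4))) in (if (true && false) then (let d = 7 in d) else (let e = true in 8)))))
step 1: [delta@0.0.0] ((let x = (if true then ((let y = 9 in (\z.z)) (if false then (\u.7) else (\v.0))) else (\w.((\p.7) false))) in (\q.((5 + 4) + (q * q)))) ((7 - (if (true && false) then (let r = true in 1) else 3)) + (let s = (if (if false then true else false) then (if false then (\t.3) else (\a.0)) else (if true then (\b.7) else (\c.4))) in (if (true && false) then (let d = 7 in d) else (let e = true in 8)))))
step 2: [if@0.0] ((let x = ((let y = 9 in (\z.z)) (if false then (\u.7) else (\v.0))) in (\q.((5 + 4) + (q * q)))) ((7 - (if (true && false) then (let r = true in 1) else 3)) + (let s = (if (if false then true else false) then (if false then (\t.3) else (\a.0)) else (if true then (\b.7) else (\c.4))) in (if (true && false) then (let d = 7 in d) else (let e = true in 8)))))
step 3: [let@0.0.0] ((let x = ((\z.z) (if false then (\u.7) else (\v.0))) in (\q.((5 + 4) + (q * q)))) ((7 - (if (true && false) then (let r = true in 1) else 3)) + (let s = (if (if false then true else false) then (if false then (\t.3) else (\a.0)) else (if true then (\b.7) else (\c.4))) in (if (true && false) then (let d = 7 in d) else (let e = true in 8)))))
step 4: [if@0.0.1] ((let x = ((\z.z) (\v.0)) in (\q.((5 + 4) + (q * q)))) ((7 - (if (true && false) then (let r = true in 1) else 3)) + (let s = (if (if false then true else false) then (if false then (\t.3) else (\a.0)) else (if true then (\b.7) else (\c.4))) in (if (true && false) then (let d = 7 in d) else (let e = true in 8)))))
step 5: [beta@0.0] ((let x = (\v.0) in (\q.((5 + 4) + (q * q)))) ((7 - (if (true && false) then (let r = true in 1) else 3)) + (let s = (if (if false then true else false) then (if false then (\t.3) else (\a.0)) else (if true then (\b.7) else (\c.4))) in (if (true && false) then (let d = 7 in d) else (let e = true in 8)))))
step 6: [let@0] ((\q.((5 + 4) + (q * q))) ((7 - (if (true && false) then (let r = true in 1) else 3)) + (let s = (if (if false then true else false) then (if false then (\t.3) else (\a.0)) else (if true then (\b.7) else (\c.4))) in (if (true && false) then (let d = 7 in d) else (let e = true in 8)))))
step 7: [delta@1.0.1.0] ((\q.((5 + 4) + (q * q))) ((7 - (if false then (let r = true in 1) else 3)) + (let s = (if (if false then true else false) then (if false then (\t.3) else (\a.0)) else (if true then (\b.7) else (\c.4))) in (if (true && false) then (let d = 7 in d) else (let e = true in 8)))))
step 8: [if@1.0.1] ((\q.((5 + 4) + (q * q))) ((7 - 3) + (let s = (if (if false then true else false) then (if false then (\t.3) else (\a.0)) else (if true then (\b.7) else (\c.4))) in (if (true && false) then (let d = 7 in d) else (let e = true in 8)))))
step 9: [delta@1.0] ((\q.((5 + 4) + (q * q))) (4 + (let s = (if (if false then true else false) then (if false then (\t.3) else (\a.0)) else (if true then (\b.7) else (\c.4))) in (if (true && false) then (let d = 7 in d) else (let e = true in 8)))))
step 10: [if@1.1.0.0] ((\q.((5 + 4) + (q * q))) (4 + (let s = (if false then (if false then (\t.3) else (\a.0)) else (if true then (\b.7) else (\c.4))) in (if (true && false) then (let d = 7 in d) else (let e = true in 8)))))
step 11: [if@1.1.0] ((\q.((5 + 4) + (q * q))) (4 + (let s = (if true then (\b.7) else (\c.4)) in (if (true && false) then (let d = 7 in d) else (let e = true in 8)))))
step 12: [if@1.1.0] ((\q.((5 + 4) + (q * q))) (4 + (let s = (\b.7) in (if (true && false) then (let d = 7 in d) else (let e = true in 8)))))
step 13: [let@1.1] ((\q.((5 + 4) + (q * q))) (4 + (if (true && false) then (let d = 7 in d) else (let e = true in 8))))
step 14: [delta@1.1.0] ((\q.((5 + 4) + (q * q))) (4 + (if false then (let d = 7 in d) else (let e = true in 8))))
step 15: [if@1.1] ((\q.((5 + 4) + (q * q))) (4 + (let e = true in 8)))
step 16: [let@1.1] ((\q.((5 + 4) + (q * q))) (4 + 8))
step 17: [delta@1] ((\q.((5 + 4) + (q * q))) 12)
step 18: [beta@root] ((5 + 4) + (12 * 12))
step 19: [delta@0] (9 + (12 * 12))
step 20: [delta@1] (9 + 144)
step 21: [delta@root] 153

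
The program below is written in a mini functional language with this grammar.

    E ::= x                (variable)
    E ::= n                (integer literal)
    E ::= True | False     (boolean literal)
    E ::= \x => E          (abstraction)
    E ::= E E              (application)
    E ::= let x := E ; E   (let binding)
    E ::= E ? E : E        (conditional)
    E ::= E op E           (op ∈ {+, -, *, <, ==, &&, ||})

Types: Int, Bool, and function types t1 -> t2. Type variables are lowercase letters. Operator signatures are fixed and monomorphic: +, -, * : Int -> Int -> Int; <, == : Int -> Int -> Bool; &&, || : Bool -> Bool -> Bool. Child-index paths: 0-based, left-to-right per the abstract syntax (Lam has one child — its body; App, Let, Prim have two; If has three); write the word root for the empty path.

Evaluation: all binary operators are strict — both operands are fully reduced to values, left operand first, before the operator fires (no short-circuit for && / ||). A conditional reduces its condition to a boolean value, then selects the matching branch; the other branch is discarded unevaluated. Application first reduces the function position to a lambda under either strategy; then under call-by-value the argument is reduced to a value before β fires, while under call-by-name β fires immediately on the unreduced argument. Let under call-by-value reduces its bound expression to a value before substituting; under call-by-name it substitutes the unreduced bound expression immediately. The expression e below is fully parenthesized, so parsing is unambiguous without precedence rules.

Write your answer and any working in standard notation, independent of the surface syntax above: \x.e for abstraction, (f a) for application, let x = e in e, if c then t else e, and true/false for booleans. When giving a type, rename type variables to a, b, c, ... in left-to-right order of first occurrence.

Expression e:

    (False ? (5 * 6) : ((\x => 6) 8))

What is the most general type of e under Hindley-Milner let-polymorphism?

Answer: Int

Derivation:
  unify Bool ~ Bool
  unify Int ~ Int
  unify Int ~ Int
\x._ : a -> Int
  unify a -> Int ~ Int -> b
  unify a ~ Int
  unify Int ~ b
_ _ : Int
  unify Int ~ Int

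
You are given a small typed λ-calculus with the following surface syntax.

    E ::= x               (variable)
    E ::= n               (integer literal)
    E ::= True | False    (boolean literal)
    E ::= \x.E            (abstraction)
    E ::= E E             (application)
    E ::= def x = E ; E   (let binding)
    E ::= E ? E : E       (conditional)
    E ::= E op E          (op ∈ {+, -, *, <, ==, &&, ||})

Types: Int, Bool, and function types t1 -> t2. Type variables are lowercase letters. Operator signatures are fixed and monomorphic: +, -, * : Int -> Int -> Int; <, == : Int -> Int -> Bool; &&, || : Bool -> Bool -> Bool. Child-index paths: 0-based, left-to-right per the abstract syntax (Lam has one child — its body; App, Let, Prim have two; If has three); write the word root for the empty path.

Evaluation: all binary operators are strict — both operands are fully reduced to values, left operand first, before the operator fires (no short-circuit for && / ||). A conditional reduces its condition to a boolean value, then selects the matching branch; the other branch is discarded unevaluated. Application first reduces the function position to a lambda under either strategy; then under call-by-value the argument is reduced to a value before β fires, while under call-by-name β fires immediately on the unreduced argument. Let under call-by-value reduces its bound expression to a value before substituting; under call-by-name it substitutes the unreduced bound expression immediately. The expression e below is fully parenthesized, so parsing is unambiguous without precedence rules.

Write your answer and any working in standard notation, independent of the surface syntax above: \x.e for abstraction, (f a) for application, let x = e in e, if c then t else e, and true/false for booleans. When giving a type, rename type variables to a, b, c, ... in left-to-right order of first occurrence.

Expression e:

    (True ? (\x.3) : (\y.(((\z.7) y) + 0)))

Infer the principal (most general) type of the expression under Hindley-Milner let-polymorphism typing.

Answer: a -> Int

Derivation:
  unify Bool ~ Bool
\x._ : a -> Int
\z._ : c -> Int
y : b
  unify c -> Int ~ b -> d
  unify c ~ b
  unify Int ~ d
_ _ : Int
  unify Int ~ Int
  unify Int ~ Int
\y._ : b -> Int
  unify a -> Int ~ b -> Int
  unify a ~ b
  unify Int ~ Int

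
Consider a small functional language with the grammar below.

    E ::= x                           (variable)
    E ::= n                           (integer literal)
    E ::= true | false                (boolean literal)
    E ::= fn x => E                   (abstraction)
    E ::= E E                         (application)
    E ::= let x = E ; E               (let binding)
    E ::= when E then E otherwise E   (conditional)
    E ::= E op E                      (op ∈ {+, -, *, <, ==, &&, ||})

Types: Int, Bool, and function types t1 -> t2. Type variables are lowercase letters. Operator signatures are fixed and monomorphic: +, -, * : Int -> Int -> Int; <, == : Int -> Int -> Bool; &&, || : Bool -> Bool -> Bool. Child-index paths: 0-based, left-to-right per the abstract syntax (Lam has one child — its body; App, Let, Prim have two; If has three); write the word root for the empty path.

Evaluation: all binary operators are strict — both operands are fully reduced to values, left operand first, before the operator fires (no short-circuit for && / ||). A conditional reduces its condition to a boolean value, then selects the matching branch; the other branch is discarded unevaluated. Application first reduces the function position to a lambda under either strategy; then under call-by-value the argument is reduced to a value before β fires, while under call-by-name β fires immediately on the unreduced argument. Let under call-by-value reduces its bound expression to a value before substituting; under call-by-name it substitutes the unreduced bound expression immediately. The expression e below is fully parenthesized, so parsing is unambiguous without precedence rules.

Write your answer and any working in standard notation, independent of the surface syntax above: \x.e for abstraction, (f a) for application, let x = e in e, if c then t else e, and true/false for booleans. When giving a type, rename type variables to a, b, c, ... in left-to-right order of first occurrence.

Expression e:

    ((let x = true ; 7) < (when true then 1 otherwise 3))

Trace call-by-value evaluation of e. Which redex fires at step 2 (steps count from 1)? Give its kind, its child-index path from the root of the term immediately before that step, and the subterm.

Trace:
step 0: ((let x = true in 7) < (if true then 1 else 3))
step 1: [let@0] (7 < (if true then 1 else 3))
step 2: [if@1] (7 < 1)

Answer: if at 1 : (if true then 1 else 3)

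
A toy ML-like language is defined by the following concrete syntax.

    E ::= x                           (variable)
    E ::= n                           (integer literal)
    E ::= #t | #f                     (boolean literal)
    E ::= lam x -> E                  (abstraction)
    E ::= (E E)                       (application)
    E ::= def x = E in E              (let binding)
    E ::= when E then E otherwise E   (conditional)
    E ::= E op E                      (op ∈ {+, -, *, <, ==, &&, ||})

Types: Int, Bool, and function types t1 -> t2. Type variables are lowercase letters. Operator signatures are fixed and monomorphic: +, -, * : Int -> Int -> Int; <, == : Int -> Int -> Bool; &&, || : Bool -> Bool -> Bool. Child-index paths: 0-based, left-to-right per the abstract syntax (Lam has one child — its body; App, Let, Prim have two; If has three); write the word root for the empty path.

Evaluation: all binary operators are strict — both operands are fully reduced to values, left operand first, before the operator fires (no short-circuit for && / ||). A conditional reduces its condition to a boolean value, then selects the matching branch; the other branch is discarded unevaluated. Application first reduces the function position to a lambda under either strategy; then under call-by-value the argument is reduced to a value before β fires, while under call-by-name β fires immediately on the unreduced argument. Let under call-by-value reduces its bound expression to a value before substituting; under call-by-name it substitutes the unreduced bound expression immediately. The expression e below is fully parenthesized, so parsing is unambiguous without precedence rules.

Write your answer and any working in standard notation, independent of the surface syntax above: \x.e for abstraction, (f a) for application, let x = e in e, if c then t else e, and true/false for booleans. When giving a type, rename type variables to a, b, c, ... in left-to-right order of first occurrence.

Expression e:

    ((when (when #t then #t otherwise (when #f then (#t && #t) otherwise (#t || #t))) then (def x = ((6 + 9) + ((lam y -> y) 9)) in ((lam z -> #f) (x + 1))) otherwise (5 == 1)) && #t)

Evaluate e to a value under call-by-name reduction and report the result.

Answer: false

Trace:
step 0: ((if (if true then true else (if false then (true && true) else (true || true))) then (let x = ((6 + 9) + ((\y.y) 9)) in ((\z.false) (x + 1))) else (5 == 1)) && true)
step 1: [if@0.0] ((if true then (let x = ((6 + 9) + ((\y.y) 9)) in ((\z.false) (x + 1))) else (5 == 1)) && true)
step 2: [if@0] ((let x = ((6 + 9) + ((\y.y) 9)) in ((\z.false) (x + 1))) && true)
step 3: [let@0] (((\z.false) (((6 + 9) + ((\y.y) 9)) + 1)) && true)
step 4: [beta@0] (false && true)
step 5: [delta@root] false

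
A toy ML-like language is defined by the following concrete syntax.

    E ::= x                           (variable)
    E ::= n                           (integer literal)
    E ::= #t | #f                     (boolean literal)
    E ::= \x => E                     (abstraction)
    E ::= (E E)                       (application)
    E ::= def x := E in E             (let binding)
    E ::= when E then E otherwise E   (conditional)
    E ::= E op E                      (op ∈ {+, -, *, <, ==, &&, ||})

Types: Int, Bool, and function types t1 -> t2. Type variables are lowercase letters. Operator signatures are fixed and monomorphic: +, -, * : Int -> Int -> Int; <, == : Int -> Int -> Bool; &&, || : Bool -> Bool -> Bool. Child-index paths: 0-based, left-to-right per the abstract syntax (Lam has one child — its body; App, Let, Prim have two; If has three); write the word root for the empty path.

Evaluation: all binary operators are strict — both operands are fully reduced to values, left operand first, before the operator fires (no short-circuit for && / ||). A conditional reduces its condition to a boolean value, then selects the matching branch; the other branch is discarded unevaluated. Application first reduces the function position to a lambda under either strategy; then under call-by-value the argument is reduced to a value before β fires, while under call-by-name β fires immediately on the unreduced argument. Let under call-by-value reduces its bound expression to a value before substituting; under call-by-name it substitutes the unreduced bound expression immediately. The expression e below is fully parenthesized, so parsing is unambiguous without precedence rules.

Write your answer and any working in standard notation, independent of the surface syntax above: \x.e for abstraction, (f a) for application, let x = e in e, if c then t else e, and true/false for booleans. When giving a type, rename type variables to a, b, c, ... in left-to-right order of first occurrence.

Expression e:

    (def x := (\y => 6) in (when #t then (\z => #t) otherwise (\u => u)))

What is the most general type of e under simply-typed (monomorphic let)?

Answer: Bool -> Bool

Working:
\y._ : a -> Int
let x : a -> Int
  unify Bool ~ Bool
\z._ : b -> Bool
u : c
\u._ : c -> c
  unify b -> Bool ~ c -> c
  unify b ~ c
  unify Bool ~ c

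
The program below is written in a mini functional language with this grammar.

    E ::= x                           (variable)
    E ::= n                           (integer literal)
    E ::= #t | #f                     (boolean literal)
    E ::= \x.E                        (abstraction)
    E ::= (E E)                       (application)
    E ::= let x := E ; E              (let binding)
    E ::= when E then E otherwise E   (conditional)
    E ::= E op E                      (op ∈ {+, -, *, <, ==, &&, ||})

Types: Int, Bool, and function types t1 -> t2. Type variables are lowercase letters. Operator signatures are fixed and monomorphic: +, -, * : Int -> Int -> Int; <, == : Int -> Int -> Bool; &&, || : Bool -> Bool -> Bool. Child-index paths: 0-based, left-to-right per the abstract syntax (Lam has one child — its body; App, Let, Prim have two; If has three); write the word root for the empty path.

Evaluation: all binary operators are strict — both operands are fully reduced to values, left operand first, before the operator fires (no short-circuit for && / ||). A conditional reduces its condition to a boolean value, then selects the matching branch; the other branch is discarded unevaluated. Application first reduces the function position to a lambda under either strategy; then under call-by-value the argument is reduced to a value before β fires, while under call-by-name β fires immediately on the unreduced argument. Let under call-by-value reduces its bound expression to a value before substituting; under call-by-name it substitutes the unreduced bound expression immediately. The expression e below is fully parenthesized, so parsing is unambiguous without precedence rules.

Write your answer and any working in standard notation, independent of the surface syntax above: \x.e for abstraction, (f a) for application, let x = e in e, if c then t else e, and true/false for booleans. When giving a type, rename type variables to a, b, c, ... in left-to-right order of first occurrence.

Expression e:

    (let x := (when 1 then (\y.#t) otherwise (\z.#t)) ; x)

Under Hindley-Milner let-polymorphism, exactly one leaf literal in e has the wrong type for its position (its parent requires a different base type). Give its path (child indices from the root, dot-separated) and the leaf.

Trace:
  unify Int ~ Bool
  FAIL: mismatch Int ~ Bool

Answer: 0.0 : 1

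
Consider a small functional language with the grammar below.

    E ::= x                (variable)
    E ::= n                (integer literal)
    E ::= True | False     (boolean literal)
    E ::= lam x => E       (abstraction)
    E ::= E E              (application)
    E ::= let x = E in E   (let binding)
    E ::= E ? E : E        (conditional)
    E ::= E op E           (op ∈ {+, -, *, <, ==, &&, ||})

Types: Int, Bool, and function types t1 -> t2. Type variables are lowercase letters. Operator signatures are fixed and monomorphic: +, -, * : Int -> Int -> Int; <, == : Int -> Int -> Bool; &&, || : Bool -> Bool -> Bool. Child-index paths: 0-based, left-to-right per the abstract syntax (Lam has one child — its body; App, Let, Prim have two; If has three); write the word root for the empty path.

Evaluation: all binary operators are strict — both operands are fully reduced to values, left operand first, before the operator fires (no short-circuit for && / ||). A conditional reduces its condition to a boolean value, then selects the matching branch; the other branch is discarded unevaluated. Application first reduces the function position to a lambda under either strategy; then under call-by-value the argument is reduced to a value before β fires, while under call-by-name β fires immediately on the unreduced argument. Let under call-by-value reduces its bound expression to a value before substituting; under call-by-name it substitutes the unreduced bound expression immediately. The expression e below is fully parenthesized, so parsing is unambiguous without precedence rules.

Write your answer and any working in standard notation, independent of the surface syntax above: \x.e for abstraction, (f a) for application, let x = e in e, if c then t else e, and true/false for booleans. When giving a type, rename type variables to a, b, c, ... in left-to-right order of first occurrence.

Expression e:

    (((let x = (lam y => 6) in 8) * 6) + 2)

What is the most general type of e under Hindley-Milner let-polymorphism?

Answer: Int

Trace:
\y._ : a -> Int
let x : forall. a -> Int
  unify Int ~ Int
  unify Int ~ Int
  unify Int ~ Int
  unify Int ~ Int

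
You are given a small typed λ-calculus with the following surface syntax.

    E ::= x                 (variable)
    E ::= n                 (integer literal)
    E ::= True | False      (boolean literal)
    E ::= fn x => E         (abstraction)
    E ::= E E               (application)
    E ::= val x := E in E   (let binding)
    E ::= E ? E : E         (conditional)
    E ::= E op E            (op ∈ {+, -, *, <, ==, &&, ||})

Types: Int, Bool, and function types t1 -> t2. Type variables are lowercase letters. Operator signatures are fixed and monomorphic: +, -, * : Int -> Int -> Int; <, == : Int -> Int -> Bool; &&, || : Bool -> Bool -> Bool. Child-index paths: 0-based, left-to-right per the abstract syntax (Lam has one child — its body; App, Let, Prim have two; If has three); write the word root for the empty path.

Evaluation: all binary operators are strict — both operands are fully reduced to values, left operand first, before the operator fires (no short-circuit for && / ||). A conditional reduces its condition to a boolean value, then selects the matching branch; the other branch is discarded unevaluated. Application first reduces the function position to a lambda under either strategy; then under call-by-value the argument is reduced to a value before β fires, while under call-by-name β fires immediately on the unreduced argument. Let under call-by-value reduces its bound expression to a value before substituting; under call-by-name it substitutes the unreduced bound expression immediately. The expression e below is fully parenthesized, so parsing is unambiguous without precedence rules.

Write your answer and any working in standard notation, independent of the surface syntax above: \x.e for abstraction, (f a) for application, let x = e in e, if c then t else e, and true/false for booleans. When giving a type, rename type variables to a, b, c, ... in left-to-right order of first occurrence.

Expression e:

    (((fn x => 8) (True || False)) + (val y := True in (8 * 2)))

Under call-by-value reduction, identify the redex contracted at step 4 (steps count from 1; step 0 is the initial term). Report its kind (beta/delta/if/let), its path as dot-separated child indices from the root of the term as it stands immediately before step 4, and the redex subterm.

Answer: delta at 1 : (8 * 2)

Working:
step 0: (((\x.8) (true || false)) + (let y = true in (8 * 2)))
step 1: [delta@0.1] (((\x.8) true) + (let y = true in (8 * 2)))
step 2: [beta@0] (8 + (let y = true in (8 * 2)))
step 3: [let@1] (8 + (8 * 2))
step 4: [delta@1] (8 + 16)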